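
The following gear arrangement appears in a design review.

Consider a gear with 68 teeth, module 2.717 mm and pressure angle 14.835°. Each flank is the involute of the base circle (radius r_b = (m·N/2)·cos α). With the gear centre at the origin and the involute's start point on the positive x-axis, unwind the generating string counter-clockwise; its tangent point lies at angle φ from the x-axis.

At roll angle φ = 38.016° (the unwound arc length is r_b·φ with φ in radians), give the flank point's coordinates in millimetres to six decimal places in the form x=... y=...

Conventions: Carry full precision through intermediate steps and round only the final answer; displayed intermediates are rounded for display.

x=106.844102 y=8.317915

recognized (one wheel, involute flank): single-mesh tooth geometry, m = 2.717, N = 68
pitch radius r_p = m·N/2 = 2.717·68/2 = 92.378000
base radius r_b = r_p·cos α = 92.378000·cos 14.835° = 89.298779
roll angle φ = 38.016° = 0.66350437 rad
x = r_b·(cos φ + φ·sin φ) = 106.844102
y = r_b·(sin φ − φ·cos φ) = 8.317915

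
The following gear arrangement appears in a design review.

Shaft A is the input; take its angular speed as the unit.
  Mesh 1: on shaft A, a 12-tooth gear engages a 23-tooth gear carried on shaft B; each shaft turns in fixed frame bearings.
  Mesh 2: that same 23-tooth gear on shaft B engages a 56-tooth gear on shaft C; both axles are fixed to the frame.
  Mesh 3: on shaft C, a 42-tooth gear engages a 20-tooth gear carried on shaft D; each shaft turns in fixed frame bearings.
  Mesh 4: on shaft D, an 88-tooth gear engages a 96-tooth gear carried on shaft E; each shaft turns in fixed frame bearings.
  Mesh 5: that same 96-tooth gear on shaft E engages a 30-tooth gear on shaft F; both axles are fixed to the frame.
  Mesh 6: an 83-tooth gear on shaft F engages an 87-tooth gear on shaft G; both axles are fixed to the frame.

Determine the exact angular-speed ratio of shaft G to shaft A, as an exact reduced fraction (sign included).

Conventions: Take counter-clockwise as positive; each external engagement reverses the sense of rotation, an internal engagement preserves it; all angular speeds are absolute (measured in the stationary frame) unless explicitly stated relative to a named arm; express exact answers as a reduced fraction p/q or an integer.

913/725

class = fixed-axis compound train [6 meshes; 6 ratios multiply, 6 sense flips]
mesh 1 [12T→23T]: running ratio 12/23, sense −
mesh 2 [23T→56T]: running ratio 3/14, sense +
mesh 3 [42T→20T]: running ratio 9/20, sense −
mesh 4 [88T→96T]: running ratio 33/80, sense +
mesh 5 [96T→30T]: running ratio 33/25, sense −
mesh 6 [83T→87T]: running ratio 913/725, sense +
ω_out/ω_in = 913/725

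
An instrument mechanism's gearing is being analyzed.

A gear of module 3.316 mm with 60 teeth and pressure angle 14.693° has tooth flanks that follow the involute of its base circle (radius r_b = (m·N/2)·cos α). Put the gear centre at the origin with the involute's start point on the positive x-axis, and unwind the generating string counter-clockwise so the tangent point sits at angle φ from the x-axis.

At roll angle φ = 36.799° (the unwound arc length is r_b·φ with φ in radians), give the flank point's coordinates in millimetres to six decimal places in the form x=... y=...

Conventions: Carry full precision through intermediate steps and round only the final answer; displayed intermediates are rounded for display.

single-mesh involute tooth geometry (60T wheel at module 3.316)
pitch radius r_p = m·N/2 = 3.316·60/2 = 99.480000
base radius r_b = r_p·cos α = 99.480000·cos 14.693° = 96.226879
roll angle φ = 36.799° = 0.64226371 rad
x = r_b·(cos φ + φ·sin φ) = 114.073498
y = r_b·(sin φ − φ·cos φ) = 8.152554

x=114.073498 y=8.152554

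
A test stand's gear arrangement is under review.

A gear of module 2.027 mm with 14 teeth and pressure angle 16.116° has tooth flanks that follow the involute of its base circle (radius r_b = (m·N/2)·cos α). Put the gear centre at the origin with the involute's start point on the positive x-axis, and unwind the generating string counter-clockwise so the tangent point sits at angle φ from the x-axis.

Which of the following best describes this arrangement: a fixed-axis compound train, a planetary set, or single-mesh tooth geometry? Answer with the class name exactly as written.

single-mesh tooth geometry

single-mesh involute tooth geometry (14T wheel at module 2.027)
classification: single-mesh tooth geometry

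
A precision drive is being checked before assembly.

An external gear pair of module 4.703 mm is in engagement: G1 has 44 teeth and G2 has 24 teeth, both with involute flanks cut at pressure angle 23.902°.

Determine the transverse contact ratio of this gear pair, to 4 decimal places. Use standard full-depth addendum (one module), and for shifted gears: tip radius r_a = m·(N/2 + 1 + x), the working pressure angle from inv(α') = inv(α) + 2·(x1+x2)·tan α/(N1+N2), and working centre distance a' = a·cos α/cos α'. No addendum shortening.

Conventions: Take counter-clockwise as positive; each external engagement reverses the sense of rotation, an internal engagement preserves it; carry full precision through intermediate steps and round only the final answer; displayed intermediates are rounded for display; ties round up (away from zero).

1.5160

topology: single-mesh involute geometry — m = 4.703, 44T/24T pair
base radii: r_b1 = 94.592736, r_b2 = 51.596038
tip radii: r_a1 = 108.169000, r_a2 = 61.139000
no profile shift: α' = α, a' = a
action lengths: √(r_a1²−r_b1²) = 52.466625, √(r_a2²−r_b2²) = 32.799789
base pitch p_b = π·m·cos α = 13.507811
CR = (52.466625 + 32.799789 − 159.902000·sin 23.90200°)/13.507811 = 1.516038
contact ratio ≈ 1.5160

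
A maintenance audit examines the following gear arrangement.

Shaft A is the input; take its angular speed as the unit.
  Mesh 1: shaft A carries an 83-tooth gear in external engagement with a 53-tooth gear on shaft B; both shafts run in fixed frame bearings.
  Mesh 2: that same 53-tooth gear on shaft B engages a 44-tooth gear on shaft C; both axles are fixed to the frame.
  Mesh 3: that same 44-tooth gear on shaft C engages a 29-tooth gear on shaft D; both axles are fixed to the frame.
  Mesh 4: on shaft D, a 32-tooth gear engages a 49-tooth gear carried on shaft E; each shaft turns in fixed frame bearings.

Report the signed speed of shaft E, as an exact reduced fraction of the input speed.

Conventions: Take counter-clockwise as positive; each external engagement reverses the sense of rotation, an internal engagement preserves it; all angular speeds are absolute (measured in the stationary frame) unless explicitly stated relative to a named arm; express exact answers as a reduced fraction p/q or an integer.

2656/1421

4-mesh fixed-axis compound train (all bearings frame-fixed)
mesh 1 [83T→53T]: |ω|/ω_in = 1×83/53 = 83/53, sense flips to −
mesh 2 [53T→44T]: |ω|/ω_in = (83/53)×53/44 = 83/44, sense flips to +
mesh 3 [44T→29T]: |ω|/ω_in = (83/44)×44/29 = 83/29, sense flips to −
mesh 4 [32T→49T]: |ω|/ω_in = (83/29)×32/49 = 2656/1421, sense flips to +
signed output speed (× input speed) = 2656/1421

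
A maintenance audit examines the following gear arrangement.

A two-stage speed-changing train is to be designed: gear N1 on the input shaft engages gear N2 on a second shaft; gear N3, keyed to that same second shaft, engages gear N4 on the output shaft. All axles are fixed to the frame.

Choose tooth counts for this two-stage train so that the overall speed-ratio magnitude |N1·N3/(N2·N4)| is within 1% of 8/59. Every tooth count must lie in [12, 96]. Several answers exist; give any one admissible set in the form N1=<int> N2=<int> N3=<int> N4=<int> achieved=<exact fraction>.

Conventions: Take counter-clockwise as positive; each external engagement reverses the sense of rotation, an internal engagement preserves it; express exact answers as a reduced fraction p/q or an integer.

N1=12 N2=18 N3=12 N4=59 achieved=8/59

topology: fixed-axis compound train — 2 stages, target 8/59
target = 8/59 in lowest terms: an exact hit needs N1·N3 = k·8 and N2·N4 = k·59 for one integer k, every count in [12, 96]; additionally prefer no 1:1 stage (N1 ≠ N2, N3 ≠ N4)
k = 1…17: no 1:1-free in-range split of k·8 and k·59 into factor pairs; take k = 18
k = 18: N1·N3 = 144 = 12·12, N2·N4 = 1062 = 18·59
achieved = 12·12/(18·59) = 8/59; |achieved − target| = 0 ≤ 2/1475 ✓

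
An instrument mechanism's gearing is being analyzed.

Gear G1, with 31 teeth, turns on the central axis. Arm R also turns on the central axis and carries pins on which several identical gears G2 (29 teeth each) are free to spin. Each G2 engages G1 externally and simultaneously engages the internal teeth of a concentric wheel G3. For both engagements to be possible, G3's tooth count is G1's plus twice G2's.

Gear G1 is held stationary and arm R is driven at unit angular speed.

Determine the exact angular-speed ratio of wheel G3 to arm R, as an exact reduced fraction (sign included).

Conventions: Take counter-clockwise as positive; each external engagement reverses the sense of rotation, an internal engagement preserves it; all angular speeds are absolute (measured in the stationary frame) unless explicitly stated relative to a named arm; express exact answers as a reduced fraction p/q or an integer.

120/89

recognized (axles ride arm R): planetary set, 31/29/89 teeth
ring teeth: 31 + 2·29 = 89
31(ω_sun−ω_arm) = −89(ω_ring−ω_arm),  ω_sun = 0, ω_arm = 1
ω_ring = 1 − (31/89)(0−1) = 120/89
ω_out/ω_in = 120/89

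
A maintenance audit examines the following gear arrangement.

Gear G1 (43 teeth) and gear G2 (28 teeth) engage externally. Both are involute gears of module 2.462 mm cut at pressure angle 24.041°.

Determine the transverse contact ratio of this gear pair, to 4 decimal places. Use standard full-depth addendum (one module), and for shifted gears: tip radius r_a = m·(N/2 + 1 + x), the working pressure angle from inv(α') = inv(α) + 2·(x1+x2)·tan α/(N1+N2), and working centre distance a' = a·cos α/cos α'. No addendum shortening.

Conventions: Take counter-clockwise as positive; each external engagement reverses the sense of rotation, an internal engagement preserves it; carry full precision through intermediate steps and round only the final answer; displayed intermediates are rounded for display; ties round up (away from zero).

class = single-mesh tooth geometry [involute pair 43T × 28T, m = 2.462]
base radii: r_b1 = 48.341283, r_b2 = 31.478045
tip radii: r_a1 = 55.395000, r_a2 = 36.930000
no profile shift: α' = α, a' = a
action lengths: √(r_a1²−r_b1²) = 27.050442, √(r_a2²−r_b2²) = 19.312110
base pitch p_b = π·m·cos α = 7.063657
CR = (27.050442 + 19.312110 − 87.401000·sin 24.04100°)/7.063657 = 1.522757
contact ratio ≈ 1.5228

1.5228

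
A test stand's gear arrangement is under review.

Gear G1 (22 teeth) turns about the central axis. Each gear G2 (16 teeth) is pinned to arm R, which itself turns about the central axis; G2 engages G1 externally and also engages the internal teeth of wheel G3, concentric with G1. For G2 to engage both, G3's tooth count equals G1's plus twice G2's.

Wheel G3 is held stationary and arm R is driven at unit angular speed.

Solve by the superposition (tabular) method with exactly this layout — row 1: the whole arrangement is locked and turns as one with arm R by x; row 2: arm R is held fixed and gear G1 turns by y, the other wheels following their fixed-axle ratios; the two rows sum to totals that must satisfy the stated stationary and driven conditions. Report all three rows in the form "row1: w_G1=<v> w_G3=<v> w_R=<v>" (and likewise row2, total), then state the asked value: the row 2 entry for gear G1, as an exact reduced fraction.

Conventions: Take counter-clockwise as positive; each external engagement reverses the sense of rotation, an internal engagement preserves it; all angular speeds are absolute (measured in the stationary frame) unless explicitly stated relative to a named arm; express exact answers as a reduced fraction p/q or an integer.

row1: w_G1=1 w_G3=1 w_R=1
row2: w_G1=27/11 w_G3=-1 w_R=0
total: w_G1=38/11 w_G3=0 w_R=1
asked value: 27/11

class = planetary set [G3 = 22+2·16 = 54; Willis about the carrier]
row 1 — lock + rotate with arm: ω_sun = ω_ring = ω_arm = x
row 2 (arm held, sun turns y): ω_ring = −(22/54)·y, ω_arm = 0
boundary: total ω_ring = x − (22/54)·y = 0 and total ω_arm = x = 1  ⇒  y = 27/11, x = 1
row 2 ring = −(22/54)·27/11 = -1
totals (row 1 + row 2): sun 1 + 27/11 = 38/11, ring 1 + (-1) = 0, arm 1 + 0 = 1
asked cell (row2, sun) = 27/11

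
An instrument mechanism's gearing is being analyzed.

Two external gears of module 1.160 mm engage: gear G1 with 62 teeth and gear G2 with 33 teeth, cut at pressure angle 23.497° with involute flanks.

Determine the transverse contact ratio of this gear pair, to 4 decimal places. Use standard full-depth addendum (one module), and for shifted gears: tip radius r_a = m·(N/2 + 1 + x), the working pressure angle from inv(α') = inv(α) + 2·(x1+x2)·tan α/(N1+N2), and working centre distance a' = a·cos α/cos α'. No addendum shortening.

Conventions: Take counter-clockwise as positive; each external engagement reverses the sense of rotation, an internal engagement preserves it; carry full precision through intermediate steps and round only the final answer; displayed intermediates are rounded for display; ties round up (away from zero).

1.5763

recognized (one external pair, fixed centres): single-mesh tooth geometry, m = 1.160, N1 = 62, N2 = 33
base radii: r_b1 = 32.978231, r_b2 = 17.552929
tip radii: r_a1 = 37.120000, r_a2 = 20.300000
no profile shift: α' = α, a' = a
action lengths: √(r_a1²−r_b1²) = 17.039093, √(r_a2²−r_b2²) = 10.197287
base pitch p_b = π·m·cos α = 3.342070
CR = (17.039093 + 10.197287 − 55.100000·sin 23.49700°)/3.342070 = 1.576254
contact ratio ≈ 1.5763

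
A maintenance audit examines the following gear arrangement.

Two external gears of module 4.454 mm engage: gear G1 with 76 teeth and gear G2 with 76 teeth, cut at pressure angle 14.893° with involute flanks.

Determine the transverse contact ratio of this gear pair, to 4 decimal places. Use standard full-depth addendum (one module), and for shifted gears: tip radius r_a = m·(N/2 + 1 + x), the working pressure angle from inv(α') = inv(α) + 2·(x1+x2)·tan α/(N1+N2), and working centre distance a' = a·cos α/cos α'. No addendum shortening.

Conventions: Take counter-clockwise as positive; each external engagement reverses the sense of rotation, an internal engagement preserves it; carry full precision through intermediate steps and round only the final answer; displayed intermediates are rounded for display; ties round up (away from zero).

recognized (one external pair, fixed centres): single-mesh tooth geometry, m = 4.454, N1 = 76, N2 = 76
base radii: r_b1 = 163.566400, r_b2 = 163.566400
tip radii: r_a1 = 173.706000, r_a2 = 173.706000
no profile shift: α' = α, a' = a
action lengths: √(r_a1²−r_b1²) = 58.479118, √(r_a2²−r_b2²) = 58.479118
base pitch p_b = π·m·cos α = 13.522605
CR = (58.479118 + 58.479118 − 338.504000·sin 14.89300°)/13.522605 = 2.215381
contact ratio ≈ 2.2154

2.2154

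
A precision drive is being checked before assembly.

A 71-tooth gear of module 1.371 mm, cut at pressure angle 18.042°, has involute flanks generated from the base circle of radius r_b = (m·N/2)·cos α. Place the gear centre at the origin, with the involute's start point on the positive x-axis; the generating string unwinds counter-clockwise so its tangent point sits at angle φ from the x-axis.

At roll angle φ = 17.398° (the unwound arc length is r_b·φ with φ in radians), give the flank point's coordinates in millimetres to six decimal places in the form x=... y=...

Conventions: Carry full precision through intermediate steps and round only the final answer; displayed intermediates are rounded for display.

x=48.361927 y=0.427925

single-mesh involute tooth geometry (71T wheel at module 1.371)
pitch radius r_p = m·N/2 = 1.371·71/2 = 48.670500
base radius r_b = r_p·cos α = 48.670500·cos 18.042° = 46.277359
roll angle φ = 17.398° = 0.30365238 rad
x = r_b·(cos φ + φ·sin φ) = 48.361927
y = r_b·(sin φ − φ·cos φ) = 0.427925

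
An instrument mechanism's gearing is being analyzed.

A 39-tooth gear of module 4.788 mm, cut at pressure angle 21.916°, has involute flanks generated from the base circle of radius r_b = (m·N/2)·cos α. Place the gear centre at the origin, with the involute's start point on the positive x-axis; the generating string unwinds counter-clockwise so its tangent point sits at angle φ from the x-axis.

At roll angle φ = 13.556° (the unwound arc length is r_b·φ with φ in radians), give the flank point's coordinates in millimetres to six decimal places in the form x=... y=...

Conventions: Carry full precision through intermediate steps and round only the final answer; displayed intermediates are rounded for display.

recognized (one wheel, involute flank): single-mesh tooth geometry, m = 4.788, N = 39
pitch radius r_p = m·N/2 = 4.788·39/2 = 93.366000
base radius r_b = r_p·cos α = 93.366000·cos 21.916° = 86.618632
roll angle φ = 13.556° = 0.23659683 rad
x = r_b·(cos φ + φ·sin φ) = 89.009181
y = r_b·(sin φ − φ·cos φ) = 0.380263

x=89.009181 y=0.380263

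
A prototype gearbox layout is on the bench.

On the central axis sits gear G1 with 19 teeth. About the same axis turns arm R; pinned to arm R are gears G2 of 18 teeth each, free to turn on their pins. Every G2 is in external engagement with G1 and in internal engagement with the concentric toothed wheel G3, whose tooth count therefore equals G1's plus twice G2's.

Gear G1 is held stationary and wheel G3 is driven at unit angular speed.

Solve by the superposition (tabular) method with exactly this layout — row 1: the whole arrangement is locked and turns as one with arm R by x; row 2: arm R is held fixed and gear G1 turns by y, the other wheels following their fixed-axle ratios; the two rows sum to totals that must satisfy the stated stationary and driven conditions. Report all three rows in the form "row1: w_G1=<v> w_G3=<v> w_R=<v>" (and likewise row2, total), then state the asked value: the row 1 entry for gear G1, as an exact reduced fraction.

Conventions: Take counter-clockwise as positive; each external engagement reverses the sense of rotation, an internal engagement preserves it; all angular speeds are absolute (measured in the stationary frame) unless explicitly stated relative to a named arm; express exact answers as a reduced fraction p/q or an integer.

topology: planetary set — G1 19T / G2 18T / G3 55T, arm = carrier (Willis)
superposition row 1 [locked train]: every member turns x
row 2 (arm held, sun turns y): ω_ring = −(19/55)·y, ω_arm = 0
boundary: total ω_sun = x + y = 0 and total ω_ring = x − (19/55)·y = 1  ⇒  y = -55/74, x = 55/74
row 2 ring = −(19/55)·(-55/74) = 19/74
totals (row 1 + row 2): sun 55/74 + (-55/74) = 0, ring 55/74 + 19/74 = 1, arm 55/74 + 0 = 55/74
asked cell (row1, sun) = 55/74

row1: w_G1=55/74 w_G3=55/74 w_R=55/74
row2: w_G1=-55/74 w_G3=19/74 w_R=0
total: w_G1=0 w_G3=1 w_R=55/74
asked value: 55/74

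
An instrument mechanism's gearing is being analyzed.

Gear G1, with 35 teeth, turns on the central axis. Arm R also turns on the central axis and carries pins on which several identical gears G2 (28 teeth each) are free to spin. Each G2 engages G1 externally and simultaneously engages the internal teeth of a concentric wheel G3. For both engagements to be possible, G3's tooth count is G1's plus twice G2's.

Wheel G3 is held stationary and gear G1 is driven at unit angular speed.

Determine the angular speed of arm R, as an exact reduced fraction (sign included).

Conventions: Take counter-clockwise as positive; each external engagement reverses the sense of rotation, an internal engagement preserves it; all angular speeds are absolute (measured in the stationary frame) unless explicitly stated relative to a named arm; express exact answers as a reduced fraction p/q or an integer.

planetary set (35T centre, 28T on arm, 91T internal) — Willis relation
ring teeth: 35 + 2·28 = 91
35(ω_sun−ω_arm) = −91(ω_ring−ω_arm),  ω_ring = 0, ω_sun = 1
35(1−ω_arm) = −91(0−ω_arm)  ⇒  126·ω_arm = 35  ⇒  ω_arm = 5/18
exact speed ratio = 5/18

5/18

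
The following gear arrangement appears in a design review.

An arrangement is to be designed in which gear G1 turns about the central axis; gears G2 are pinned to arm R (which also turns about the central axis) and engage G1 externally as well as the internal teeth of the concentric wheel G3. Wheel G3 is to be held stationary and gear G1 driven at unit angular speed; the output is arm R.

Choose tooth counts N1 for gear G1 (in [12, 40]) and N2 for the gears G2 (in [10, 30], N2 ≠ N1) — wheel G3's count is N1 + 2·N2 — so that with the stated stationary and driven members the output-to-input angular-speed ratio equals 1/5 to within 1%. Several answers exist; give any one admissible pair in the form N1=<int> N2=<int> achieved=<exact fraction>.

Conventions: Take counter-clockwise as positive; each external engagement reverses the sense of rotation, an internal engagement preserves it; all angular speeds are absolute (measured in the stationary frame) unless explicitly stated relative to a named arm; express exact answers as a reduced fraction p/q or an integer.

class = planetary set [ratio 1/5 wanted; Willis about the carrier]
Willis with ω_ring = 0: ω_arm/ω_sun = N1/(N1+N3); set equal to 1/5  ⇒  N3/N1 = 1/(1/5) − 1 = 4
N3 = N1 + 2·N2  ⇒  N2/N1 = (N3/N1 − 1)/2 = (4 − 1)/2 = 3/2
smallest multiple with N1 ≥ 12 and N2 ≥ 10: k = 6  ⇒  N1 = 6·2 = 12, N2 = 6·3 = 18 (N1 ≤ 40, N2 ≤ 30, N2 ≠ N1 ✓), N3 = 12 + 2·18 = 48
check: N1/(N1+N3) with N1 = 12, N3 = 48 gives 1/5; |achieved − target| = 0 ≤ 1/500 ✓

N1=12 N2=18 achieved=1/5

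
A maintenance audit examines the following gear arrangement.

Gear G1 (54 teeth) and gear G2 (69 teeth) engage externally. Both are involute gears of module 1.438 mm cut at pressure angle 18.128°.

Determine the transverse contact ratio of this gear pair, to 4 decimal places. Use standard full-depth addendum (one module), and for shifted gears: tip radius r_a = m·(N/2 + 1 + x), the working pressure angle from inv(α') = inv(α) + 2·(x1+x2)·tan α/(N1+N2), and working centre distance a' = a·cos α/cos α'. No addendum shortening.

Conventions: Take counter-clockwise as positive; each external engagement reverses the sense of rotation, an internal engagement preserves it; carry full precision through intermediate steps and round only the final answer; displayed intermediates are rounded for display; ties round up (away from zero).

1.9026

recognized (one external pair, fixed centres): single-mesh tooth geometry, m = 1.438, N1 = 54, N2 = 69
base radii: r_b1 = 36.898825, r_b2 = 47.148498
tip radii: r_a1 = 40.264000, r_a2 = 51.049000
no profile shift: α' = α, a' = a
action lengths: √(r_a1²−r_b1²) = 16.114169, √(r_a2²−r_b2²) = 19.570885
base pitch p_b = π·m·cos α = 4.293373
CR = (16.114169 + 19.570885 − 88.437000·sin 18.12800°)/4.293373 = 1.902626
contact ratio ≈ 1.9026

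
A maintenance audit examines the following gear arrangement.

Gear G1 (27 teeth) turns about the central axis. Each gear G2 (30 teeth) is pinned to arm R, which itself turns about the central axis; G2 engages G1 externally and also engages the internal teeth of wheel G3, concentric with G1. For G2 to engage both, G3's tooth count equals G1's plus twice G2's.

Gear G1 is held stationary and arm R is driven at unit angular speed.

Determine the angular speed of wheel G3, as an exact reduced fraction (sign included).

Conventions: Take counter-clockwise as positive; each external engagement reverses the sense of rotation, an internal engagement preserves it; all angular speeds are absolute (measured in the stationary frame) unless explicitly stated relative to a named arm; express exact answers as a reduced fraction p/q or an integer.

38/29

planetary set (27T centre, 30T on arm, 87T internal) — Willis relation
ring teeth: 27 + 2·30 = 87
27(ω_sun−ω_arm) = −87(ω_ring−ω_arm),  ω_sun = 0, ω_arm = 1
ω_ring = 1 − (27/87)(0−1) = 38/29
exact speed ratio = 38/29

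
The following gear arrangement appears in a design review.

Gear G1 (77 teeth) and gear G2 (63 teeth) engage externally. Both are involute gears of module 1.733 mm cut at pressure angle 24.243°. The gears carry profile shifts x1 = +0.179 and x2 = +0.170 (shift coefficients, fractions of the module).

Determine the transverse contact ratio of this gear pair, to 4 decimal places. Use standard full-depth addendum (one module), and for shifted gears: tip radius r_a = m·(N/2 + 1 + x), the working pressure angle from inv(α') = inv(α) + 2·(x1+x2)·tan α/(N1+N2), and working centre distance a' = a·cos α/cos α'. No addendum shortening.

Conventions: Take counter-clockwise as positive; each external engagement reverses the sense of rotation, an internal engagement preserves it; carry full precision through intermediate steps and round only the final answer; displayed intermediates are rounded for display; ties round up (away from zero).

topology: single-mesh involute geometry — m = 1.733, 77T/63T pair
base radii: r_b1 = 60.836567, r_b2 = 49.775373
tip radii: r_a1 = 68.763707, r_a2 = 56.617110
inv(α') = inv(24.243°) + 2·(+0.179+0.170)·tan α/(77+63) = 0.02944519  ⇒  α' = 24.85941°
a' = a·cos α / cos α' = 121.3100·cos 24.243°/cos 24.85941° = 121.907650
action lengths: √(r_a1²−r_b1²) = 32.052450, √(r_a2²−r_b2²) = 26.979796
base pitch p_b = π·m·cos α = 4.964252
CR = (32.052450 + 26.979796 − 121.907650·sin 24.85941°)/4.964252 = 1.567831
contact ratio ≈ 1.5678

1.5678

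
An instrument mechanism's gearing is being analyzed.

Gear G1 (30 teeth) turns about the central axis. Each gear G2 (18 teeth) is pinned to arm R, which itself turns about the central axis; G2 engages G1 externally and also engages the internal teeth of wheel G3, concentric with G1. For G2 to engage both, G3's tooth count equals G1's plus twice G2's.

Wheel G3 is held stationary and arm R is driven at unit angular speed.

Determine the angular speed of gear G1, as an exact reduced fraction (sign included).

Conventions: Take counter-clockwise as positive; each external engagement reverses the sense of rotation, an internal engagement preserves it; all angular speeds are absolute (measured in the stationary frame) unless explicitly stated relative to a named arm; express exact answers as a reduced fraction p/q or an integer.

recognized (axles ride arm R): planetary set, 30/18/66 teeth
ring teeth: 30 + 2·18 = 66
30(ω_sun−ω_arm) = −66(ω_ring−ω_arm),  ω_ring = 0, ω_arm = 1
ω_sun = 1 − (66/30)(0−1) = 16/5
exact speed ratio = 16/5

16/5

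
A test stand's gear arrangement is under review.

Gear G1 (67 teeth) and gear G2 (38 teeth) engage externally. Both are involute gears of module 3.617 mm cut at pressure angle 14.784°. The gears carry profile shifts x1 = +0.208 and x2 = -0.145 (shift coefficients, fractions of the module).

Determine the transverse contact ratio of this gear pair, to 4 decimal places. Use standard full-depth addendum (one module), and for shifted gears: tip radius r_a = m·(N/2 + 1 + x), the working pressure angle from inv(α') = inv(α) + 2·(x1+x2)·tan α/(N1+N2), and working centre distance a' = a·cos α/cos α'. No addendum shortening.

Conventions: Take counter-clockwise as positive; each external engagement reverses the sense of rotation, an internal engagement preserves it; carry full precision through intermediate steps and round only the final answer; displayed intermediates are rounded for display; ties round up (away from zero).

2.0941

recognized (one external pair, fixed centres): single-mesh tooth geometry, m = 3.617, N1 = 67, N2 = 38
base radii: r_b1 = 117.158146, r_b2 = 66.447903
tip radii: r_a1 = 125.538836, r_a2 = 71.815535
inv(α') = inv(14.784°) + 2·(+0.208-0.145)·tan α/(67+38) = 0.00619989  ⇒  α' = 15.03986°
a' = a·cos α / cos α' = 189.8925·cos 14.784°/cos 15.03986° = 190.118454
action lengths: √(r_a1²−r_b1²) = 45.099538, √(r_a2²−r_b2²) = 27.242379
base pitch p_b = π·m·cos α = 10.986960
CR = (45.099538 + 27.242379 − 190.118454·sin 15.03986°)/10.986960 = 2.094110
contact ratio ≈ 2.0941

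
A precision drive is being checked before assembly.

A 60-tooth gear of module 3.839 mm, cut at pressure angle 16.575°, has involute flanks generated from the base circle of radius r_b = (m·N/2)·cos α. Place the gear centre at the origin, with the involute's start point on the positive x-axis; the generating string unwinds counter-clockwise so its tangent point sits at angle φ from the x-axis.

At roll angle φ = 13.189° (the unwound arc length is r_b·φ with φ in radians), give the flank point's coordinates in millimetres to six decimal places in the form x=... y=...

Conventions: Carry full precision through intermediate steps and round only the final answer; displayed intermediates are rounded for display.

recognized (one wheel, involute flank): single-mesh tooth geometry, m = 3.839, N = 60
pitch radius r_p = m·N/2 = 3.839·60/2 = 115.170000
base radius r_b = r_p·cos α = 115.170000·cos 16.575° = 110.384357
roll angle φ = 13.189° = 0.23019148 rad
x = r_b·(cos φ + φ·sin φ) = 113.270259
y = r_b·(sin φ − φ·cos φ) = 0.446428

x=113.270259 y=0.446428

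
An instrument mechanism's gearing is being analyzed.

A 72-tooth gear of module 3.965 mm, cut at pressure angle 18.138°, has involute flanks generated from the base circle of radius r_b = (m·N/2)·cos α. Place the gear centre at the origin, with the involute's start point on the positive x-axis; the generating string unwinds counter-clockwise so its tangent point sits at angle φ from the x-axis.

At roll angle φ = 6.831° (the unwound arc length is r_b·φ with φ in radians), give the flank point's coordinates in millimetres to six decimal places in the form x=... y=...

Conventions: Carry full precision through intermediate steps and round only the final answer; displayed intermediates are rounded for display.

x=136.607811 y=0.076517

single-mesh involute tooth geometry (72T wheel at module 3.965)
pitch radius r_p = m·N/2 = 3.965·72/2 = 142.740000
base radius r_b = r_p·cos α = 142.740000·cos 18.138° = 135.647174
roll angle φ = 6.831° = 0.11922344 rad
x = r_b·(cos φ + φ·sin φ) = 136.607811
y = r_b·(sin φ − φ·cos φ) = 0.076517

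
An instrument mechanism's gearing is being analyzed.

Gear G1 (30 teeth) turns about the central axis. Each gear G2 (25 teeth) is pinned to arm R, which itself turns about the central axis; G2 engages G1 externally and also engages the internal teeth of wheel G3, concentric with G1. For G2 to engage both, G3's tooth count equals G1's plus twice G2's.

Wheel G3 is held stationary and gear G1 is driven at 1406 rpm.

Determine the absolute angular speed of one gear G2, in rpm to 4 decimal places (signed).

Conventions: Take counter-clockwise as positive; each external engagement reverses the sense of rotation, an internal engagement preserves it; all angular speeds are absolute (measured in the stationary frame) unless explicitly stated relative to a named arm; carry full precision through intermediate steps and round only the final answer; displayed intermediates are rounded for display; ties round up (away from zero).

planetary set (30T centre, 25T on arm, 80T internal) — Willis relation
normalise by the input: solve with ω_sun = 1, then scale by 1406 rpm
ring teeth: 30 + 2·25 = 80
30(ω_sun−ω_arm) = −80(ω_ring−ω_arm),  ω_ring = 0, ω_sun = 1
30(1−ω_arm) = −80(0−ω_arm)  ⇒  110·ω_arm = 30  ⇒  ω_arm = 3/11
sun–planet mesh: 30·(1−3/11) = −25·(ω_p−ω_arm)  ⇒  ω_p−ω_arm = -48/55
ω_p = 3/11 − 48/55 = -3/5
scale: ω_p = -3/5 × 1406 rpm = -843.6000 rpm

-843.6000 rpm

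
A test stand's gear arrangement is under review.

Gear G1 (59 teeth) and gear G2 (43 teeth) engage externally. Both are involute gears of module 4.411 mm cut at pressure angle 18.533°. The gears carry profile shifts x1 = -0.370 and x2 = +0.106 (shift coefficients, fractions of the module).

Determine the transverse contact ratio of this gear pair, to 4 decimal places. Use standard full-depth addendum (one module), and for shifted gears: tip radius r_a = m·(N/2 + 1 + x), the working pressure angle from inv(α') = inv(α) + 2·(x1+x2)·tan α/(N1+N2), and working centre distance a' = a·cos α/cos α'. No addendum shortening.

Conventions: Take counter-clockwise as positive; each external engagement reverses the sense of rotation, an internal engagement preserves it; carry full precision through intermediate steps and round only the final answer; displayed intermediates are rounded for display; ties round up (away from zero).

1.8920

topology: single-mesh involute geometry — m = 4.411, 59T/43T pair
base radii: r_b1 = 123.376340, r_b2 = 89.918350
tip radii: r_a1 = 132.903430, r_a2 = 99.715066
inv(α') = inv(18.533°) + 2·(-0.370+0.106)·tan α/(59+43) = 0.01003867  ⇒  α' = 17.59882°
a' = a·cos α / cos α' = 224.9610·cos 18.533°/cos 17.59882° = 223.767720
action lengths: √(r_a1²−r_b1²) = 49.412553, √(r_a2²−r_b2²) = 43.102028
base pitch p_b = π·m·cos α = 13.138922
CR = (49.412553 + 43.102028 − 223.767720·sin 17.59882°)/13.138922 = 1.891961
contact ratio ≈ 1.8920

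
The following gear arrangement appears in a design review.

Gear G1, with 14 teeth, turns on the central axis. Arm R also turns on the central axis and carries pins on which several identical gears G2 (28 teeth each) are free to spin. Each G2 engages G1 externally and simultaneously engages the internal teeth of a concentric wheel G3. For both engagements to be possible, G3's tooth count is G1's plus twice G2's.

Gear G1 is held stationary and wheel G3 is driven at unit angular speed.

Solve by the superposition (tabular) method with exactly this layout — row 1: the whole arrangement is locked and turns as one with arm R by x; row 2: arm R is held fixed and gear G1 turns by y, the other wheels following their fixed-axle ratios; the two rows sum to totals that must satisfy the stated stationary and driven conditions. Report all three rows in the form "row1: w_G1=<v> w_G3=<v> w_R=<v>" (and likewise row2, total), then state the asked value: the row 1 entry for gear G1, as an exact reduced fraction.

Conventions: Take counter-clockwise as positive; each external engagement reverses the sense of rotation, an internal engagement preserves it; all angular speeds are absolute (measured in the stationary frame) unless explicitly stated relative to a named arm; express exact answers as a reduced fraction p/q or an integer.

recognized (axles ride arm R): planetary set, 14/28/70 teeth
row 1 — lock + rotate with arm: ω_sun = ω_ring = ω_arm = x
superposition row 2 [arm held]: sun y, ring −(14/70)·y, arm 0
boundary: total ω_sun = x + y = 0 and total ω_ring = x − (14/70)·y = 1  ⇒  y = -5/6, x = 5/6
row 2 ring = −(14/70)·(-5/6) = 1/6
totals (row 1 + row 2): sun 5/6 + (-5/6) = 0, ring 5/6 + 1/6 = 1, arm 5/6 + 0 = 5/6
asked cell (row1, sun) = 5/6

row1: w_G1=5/6 w_G3=5/6 w_R=5/6
row2: w_G1=-5/6 w_G3=1/6 w_R=0
total: w_G1=0 w_G3=1 w_R=5/6
asked value: 5/6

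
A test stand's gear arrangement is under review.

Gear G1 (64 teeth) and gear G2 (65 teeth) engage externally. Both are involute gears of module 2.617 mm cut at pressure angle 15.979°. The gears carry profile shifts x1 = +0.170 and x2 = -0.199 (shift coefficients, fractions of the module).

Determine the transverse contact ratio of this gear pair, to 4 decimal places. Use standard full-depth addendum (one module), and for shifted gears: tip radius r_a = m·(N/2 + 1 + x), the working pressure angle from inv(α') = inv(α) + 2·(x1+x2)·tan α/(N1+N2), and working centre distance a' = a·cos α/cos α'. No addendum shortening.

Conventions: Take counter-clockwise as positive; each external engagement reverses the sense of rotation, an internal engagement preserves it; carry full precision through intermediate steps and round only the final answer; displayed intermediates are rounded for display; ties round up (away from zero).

2.0778

class = single-mesh tooth geometry [involute pair 64T × 65T, m = 2.617]
base radii: r_b1 = 80.508354, r_b2 = 81.766297
tip radii: r_a1 = 86.805890, r_a2 = 87.148717
inv(α') = inv(15.979°) + 2·(+0.170-0.199)·tan α/(64+65) = 0.00733386  ⇒  α' = 15.88850°
a' = a·cos α / cos α' = 168.7965·cos 15.979°/cos 15.88850° = 168.720397
action lengths: √(r_a1²−r_b1²) = 32.460244, √(r_a2²−r_b2²) = 30.152470
base pitch p_b = π·m·cos α = 7.903889
CR = (32.460244 + 30.152470 − 168.720397·sin 15.88850°)/7.903889 = 2.077810
contact ratio ≈ 2.0778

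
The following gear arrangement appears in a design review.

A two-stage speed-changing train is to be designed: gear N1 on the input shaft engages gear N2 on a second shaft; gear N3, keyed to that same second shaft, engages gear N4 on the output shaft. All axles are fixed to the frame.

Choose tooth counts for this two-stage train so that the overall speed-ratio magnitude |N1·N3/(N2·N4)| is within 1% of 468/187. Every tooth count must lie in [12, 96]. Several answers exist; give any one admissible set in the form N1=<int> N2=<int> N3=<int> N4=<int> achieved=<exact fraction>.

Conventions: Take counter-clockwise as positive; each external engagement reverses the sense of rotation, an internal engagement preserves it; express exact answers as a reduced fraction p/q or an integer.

N1=12 N2=17 N3=78 N4=22 achieved=468/187

2-stage fixed-axis compound train for ratio 468/187
target = 468/187 in lowest terms: an exact hit needs N1·N3 = k·468 and N2·N4 = k·187 for one integer k, every count in [12, 96]; additionally prefer no 1:1 stage (N1 ≠ N2, N3 ≠ N4)
k = 1: no 1:1-free in-range split of k·468 and k·187 into factor pairs; take k = 2
k = 2: N1·N3 = 936 = 12·78, N2·N4 = 374 = 17·22
achieved = 12·78/(17·22) = 468/187; |achieved − target| = 0 ≤ 117/4675 ✓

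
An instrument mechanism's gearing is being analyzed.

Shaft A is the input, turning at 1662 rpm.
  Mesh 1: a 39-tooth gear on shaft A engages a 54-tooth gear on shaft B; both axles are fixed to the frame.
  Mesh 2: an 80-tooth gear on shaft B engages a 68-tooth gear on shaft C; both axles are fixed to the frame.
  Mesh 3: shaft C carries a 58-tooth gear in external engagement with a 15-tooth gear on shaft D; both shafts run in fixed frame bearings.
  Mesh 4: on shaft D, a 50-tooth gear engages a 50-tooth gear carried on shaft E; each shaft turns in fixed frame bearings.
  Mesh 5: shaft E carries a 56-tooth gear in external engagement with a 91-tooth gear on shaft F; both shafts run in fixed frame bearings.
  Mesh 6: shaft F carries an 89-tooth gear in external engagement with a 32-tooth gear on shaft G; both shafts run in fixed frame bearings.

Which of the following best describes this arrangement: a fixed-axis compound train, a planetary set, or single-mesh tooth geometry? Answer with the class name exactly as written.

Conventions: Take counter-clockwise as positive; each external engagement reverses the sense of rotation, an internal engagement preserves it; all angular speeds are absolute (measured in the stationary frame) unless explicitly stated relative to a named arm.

fixed-axis compound train

class = fixed-axis compound train [6 meshes; 6 ratios multiply, 6 sense flips]
classification: fixed-axis compound train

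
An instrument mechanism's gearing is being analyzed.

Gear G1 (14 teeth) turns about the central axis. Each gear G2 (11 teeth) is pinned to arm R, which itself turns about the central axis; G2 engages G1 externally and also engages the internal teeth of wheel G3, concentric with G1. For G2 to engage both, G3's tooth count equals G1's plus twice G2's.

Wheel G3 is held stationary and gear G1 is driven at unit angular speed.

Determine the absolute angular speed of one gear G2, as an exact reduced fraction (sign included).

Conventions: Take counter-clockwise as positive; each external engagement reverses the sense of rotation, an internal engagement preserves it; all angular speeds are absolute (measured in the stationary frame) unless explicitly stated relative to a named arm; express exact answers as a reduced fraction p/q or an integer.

-7/11

planetary set (14T centre, 11T on arm, 36T internal) — Willis relation
ring teeth: 14 + 2·11 = 36
14(ω_sun−ω_arm) = −36(ω_ring−ω_arm),  ω_ring = 0, ω_sun = 1
14(1−ω_arm) = −36(0−ω_arm)  ⇒  50·ω_arm = 14  ⇒  ω_arm = 7/25
sun–planet mesh: 14·(1−7/25) = −11·(ω_p−ω_arm)  ⇒  ω_p−ω_arm = -252/275
ω_p = 7/25 − 252/275 = -7/11
exact speed ratio = -7/11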